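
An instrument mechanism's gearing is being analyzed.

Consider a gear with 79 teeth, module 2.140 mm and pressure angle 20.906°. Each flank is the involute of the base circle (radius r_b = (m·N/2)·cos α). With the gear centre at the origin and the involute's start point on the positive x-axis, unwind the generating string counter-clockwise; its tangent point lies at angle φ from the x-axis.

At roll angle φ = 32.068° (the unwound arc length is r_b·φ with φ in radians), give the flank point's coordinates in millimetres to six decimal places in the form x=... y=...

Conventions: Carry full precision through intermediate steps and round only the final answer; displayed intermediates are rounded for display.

x=90.381402 y=4.471940

topology: single-mesh involute geometry — m = 2.140, N = 79
pitch radius r_p = m·N/2 = 2.140·79/2 = 84.530000
base radius r_b = r_p·cos α = 84.530000·cos 20.906° = 78.965146
roll angle φ = 32.068° = 0.55969218 rad
x = r_b·(cos φ + φ·sin φ) = 90.381402
y = r_b·(sin φ − φ·cos φ) = 4.471940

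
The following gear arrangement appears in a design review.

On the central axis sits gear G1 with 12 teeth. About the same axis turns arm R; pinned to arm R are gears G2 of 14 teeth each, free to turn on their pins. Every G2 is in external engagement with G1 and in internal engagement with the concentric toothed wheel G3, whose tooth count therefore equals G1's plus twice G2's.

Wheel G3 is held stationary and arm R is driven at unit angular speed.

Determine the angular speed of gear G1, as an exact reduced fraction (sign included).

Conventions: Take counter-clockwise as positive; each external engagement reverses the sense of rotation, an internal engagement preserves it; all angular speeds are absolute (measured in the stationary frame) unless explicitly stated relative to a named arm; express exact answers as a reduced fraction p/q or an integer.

topology: planetary set — G1 12T / G2 14T / G3 40T, arm = carrier (Willis)
ring teeth: 12 + 2·14 = 40
12(ω_sun−ω_arm) = −40(ω_ring−ω_arm),  ω_ring = 0, ω_arm = 1
ω_sun = 1 − (40/12)(0−1) = 13/3
exact speed ratio = 13/3

13/3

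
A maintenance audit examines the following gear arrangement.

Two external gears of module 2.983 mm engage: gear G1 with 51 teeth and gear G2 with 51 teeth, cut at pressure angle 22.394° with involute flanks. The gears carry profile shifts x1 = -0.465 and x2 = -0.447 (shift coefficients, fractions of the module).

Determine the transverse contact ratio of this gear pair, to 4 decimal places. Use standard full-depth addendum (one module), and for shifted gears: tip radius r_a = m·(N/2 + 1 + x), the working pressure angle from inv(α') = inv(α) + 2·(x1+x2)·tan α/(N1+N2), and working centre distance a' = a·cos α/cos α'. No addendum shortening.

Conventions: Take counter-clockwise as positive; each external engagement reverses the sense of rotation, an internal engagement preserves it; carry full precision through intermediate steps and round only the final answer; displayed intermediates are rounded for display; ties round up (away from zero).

1.8621

class = single-mesh tooth geometry [involute pair 51T × 51T, m = 2.983]
base radii: r_b1 = 70.330016, r_b2 = 70.330016
tip radii: r_a1 = 77.662405, r_a2 = 77.716099
inv(α') = inv(22.394°) + 2·(-0.465-0.447)·tan α/(51+51) = 0.01383034  ⇒  α' = 19.52326°
a' = a·cos α / cos α' = 152.1330·cos 22.394°/cos 19.52326° = 149.240477
action lengths: √(r_a1²−r_b1²) = 32.941433, √(r_a2²−r_b2²) = 33.067823
base pitch p_b = π·m·cos α = 8.664638
CR = (32.941433 + 33.067823 − 149.240477·sin 19.52326°)/8.664638 = 1.862128
contact ratio ≈ 1.8621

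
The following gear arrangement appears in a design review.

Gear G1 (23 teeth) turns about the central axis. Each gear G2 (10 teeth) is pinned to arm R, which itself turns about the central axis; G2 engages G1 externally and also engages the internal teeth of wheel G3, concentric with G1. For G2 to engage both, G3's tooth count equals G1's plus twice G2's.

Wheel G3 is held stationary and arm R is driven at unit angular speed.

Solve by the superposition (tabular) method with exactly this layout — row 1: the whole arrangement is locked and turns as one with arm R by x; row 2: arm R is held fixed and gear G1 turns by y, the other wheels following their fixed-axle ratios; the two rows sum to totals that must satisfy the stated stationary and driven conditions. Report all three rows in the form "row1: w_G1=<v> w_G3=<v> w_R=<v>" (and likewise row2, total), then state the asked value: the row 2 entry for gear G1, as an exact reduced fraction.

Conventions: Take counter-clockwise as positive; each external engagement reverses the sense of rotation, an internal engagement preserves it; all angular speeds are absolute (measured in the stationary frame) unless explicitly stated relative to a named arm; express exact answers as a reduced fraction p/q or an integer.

class = planetary set [G3 = 23+2·10 = 43; Willis about the carrier]
superposition row 1 [locked train]: every member turns x
superposition row 2 [arm held]: sun y, ring −(23/43)·y, arm 0
boundary: total ω_ring = x − (23/43)·y = 0 and total ω_arm = x = 1  ⇒  y = 43/23, x = 1
row 2 ring = −(23/43)·43/23 = -1
totals (row 1 + row 2): sun 1 + 43/23 = 66/23, ring 1 + (-1) = 0, arm 1 + 0 = 1
asked cell (row2, sun) = 43/23

row1: w_G1=1 w_G3=1 w_R=1
row2: w_G1=43/23 w_G3=-1 w_R=0
total: w_G1=66/23 w_G3=0 w_R=1
asked value: 43/23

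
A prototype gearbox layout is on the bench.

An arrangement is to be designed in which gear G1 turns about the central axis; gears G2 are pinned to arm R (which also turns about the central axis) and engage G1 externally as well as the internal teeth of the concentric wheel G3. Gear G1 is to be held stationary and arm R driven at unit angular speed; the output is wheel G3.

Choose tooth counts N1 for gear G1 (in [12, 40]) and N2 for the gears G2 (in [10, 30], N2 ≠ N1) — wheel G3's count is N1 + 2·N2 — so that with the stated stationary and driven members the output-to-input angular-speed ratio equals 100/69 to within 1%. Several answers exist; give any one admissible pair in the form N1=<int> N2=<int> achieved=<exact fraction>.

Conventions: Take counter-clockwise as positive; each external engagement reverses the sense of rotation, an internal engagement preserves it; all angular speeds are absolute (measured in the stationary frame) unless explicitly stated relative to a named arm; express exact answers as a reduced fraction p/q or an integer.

N1=31 N2=19 achieved=100/69

topology: planetary set — design target 100/69, arm = carrier (Willis)
Willis with ω_sun = 0: ω_ring/ω_arm = (N1+N3)/N3; set equal to 100/69  ⇒  N3/N1 = 1/(100/69 − 1) = 69/31
N3 = N1 + 2·N2  ⇒  N2/N1 = (N3/N1 − 1)/2 = (69/31 − 1)/2 = 19/31
smallest multiple with N1 ≥ 12 and N2 ≥ 10: k = 1  ⇒  N1 = 1·31 = 31, N2 = 1·19 = 19 (N1 ≤ 40, N2 ≤ 30, N2 ≠ N1 ✓), N3 = 31 + 2·19 = 69
check: (N1+N3)/N3 with N1 = 31, N3 = 69 gives 100/69; |achieved − target| = 0 ≤ 1/69 ✓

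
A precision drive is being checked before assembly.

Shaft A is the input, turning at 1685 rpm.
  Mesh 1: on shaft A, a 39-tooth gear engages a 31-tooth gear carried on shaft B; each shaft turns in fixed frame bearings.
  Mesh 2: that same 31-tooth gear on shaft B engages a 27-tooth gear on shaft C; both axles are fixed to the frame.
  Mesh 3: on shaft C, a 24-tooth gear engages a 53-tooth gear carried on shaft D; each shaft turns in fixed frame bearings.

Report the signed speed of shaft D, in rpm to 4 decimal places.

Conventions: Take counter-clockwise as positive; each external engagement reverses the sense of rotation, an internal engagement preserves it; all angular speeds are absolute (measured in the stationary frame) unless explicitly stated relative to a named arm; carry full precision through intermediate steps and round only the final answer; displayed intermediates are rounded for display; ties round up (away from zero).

class = fixed-axis compound train [3 meshes; 3 ratios multiply, 3 sense flips]
mesh 1 [39T→31T]: ω = 1685.0000×39/31 = 2119.8387 rpm, sense flips to −
mesh 2 [31T→27T]: ω = 2119.8387×31/27 = 2433.8889 rpm, sense flips to +
mesh 3 [24T→53T]: ω = 2433.8889×24/53 = 1102.1384 rpm, sense flips to −
signed output speed = -1102.1384 rpm

-1102.1384 rpm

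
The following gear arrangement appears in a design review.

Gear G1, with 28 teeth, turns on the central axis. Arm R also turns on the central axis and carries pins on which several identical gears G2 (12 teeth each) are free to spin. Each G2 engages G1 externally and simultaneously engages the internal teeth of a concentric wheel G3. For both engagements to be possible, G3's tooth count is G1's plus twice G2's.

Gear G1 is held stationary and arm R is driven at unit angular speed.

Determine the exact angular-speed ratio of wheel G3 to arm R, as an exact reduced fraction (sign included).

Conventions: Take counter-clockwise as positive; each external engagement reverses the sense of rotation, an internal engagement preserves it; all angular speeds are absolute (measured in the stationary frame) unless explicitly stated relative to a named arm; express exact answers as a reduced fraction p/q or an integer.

planetary set (28T centre, 12T on arm, 52T internal) — Willis relation
ring teeth: 28 + 2·12 = 52
28(ω_sun−ω_arm) = −52(ω_ring−ω_arm),  ω_sun = 0, ω_arm = 1
ω_ring = 1 − (28/52)(0−1) = 20/13
ω_out/ω_in = 20/13

20/13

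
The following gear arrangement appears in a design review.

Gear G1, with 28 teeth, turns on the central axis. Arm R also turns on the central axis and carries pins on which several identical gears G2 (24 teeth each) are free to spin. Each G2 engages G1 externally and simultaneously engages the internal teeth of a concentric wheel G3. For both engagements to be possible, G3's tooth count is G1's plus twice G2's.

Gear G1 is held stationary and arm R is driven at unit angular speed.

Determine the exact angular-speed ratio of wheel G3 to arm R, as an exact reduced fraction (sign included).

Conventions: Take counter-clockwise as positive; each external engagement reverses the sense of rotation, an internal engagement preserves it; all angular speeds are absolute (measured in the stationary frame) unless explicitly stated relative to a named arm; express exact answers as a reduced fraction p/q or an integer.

topology: planetary set — G1 28T / G2 24T / G3 76T, arm = carrier (Willis)
ring teeth: 28 + 2·24 = 76
28(ω_sun−ω_arm) = −76(ω_ring−ω_arm),  ω_sun = 0, ω_arm = 1
ω_ring = 1 − (28/76)(0−1) = 26/19
ω_out/ω_in = 26/19

26/19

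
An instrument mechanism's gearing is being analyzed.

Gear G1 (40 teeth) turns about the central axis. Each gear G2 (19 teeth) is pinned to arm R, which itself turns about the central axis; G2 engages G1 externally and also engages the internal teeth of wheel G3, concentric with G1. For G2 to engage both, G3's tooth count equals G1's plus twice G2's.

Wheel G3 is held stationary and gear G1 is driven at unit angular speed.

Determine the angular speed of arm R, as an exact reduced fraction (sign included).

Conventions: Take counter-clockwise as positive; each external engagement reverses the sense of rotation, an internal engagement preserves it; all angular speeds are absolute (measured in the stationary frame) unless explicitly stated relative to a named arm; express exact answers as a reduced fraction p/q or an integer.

20/59

class = planetary set [G3 = 40+2·19 = 78; Willis about the carrier]
ring teeth: 40 + 2·19 = 78
40(ω_sun−ω_arm) = −78(ω_ring−ω_arm),  ω_ring = 0, ω_sun = 1
40(1−ω_arm) = −78(0−ω_arm)  ⇒  118·ω_arm = 40  ⇒  ω_arm = 20/59
exact speed ratio = 20/59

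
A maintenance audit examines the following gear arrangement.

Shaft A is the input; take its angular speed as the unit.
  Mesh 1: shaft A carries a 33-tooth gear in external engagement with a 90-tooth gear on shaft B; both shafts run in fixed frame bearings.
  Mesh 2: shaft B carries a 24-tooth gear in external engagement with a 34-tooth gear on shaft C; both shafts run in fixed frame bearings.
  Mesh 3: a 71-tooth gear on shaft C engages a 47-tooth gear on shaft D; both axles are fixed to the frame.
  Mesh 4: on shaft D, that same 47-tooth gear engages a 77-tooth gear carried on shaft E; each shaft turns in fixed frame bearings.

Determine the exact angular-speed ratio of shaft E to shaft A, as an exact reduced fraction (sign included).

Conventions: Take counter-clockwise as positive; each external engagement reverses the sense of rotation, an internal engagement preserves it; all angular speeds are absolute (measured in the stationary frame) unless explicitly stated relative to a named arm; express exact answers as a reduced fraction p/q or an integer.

142/595

class = fixed-axis compound train [4 meshes; 4 ratios multiply, 4 sense flips]
mesh 1 [33T→90T]: running ratio 11/30, sense −
mesh 2 [24T→34T]: running ratio 22/85, sense +
mesh 3 [71T→47T]: running ratio 1562/3995, sense −
mesh 4 [47T→77T]: running ratio 142/595, sense +
ω_out/ω_in = 142/595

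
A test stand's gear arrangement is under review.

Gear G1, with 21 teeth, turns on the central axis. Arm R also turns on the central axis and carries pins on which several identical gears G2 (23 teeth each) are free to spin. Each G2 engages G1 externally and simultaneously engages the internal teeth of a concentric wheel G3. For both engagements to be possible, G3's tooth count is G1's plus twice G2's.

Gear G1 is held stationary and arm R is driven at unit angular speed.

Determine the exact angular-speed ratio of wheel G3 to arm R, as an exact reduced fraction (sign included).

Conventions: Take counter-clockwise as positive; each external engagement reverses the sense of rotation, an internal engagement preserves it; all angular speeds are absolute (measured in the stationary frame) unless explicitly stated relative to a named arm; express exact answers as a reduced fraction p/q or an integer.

class = planetary set [G3 = 21+2·23 = 67; Willis about the carrier]
ring teeth: 21 + 2·23 = 67
21(ω_sun−ω_arm) = −67(ω_ring−ω_arm),  ω_sun = 0, ω_arm = 1
ω_ring = 1 − (21/67)(0−1) = 88/67
ω_out/ω_in = 88/67

88/67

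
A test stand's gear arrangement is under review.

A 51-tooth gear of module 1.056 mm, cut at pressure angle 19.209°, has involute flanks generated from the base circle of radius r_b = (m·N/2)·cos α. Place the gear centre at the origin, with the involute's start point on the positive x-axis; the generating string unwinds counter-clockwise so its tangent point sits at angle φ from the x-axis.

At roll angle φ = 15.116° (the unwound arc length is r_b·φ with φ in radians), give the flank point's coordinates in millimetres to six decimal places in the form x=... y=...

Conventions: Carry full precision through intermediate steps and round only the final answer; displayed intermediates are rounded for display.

x=26.298397 y=0.154569

recognized (one wheel, involute flank): single-mesh tooth geometry, m = 1.056, N = 51
pitch radius r_p = m·N/2 = 1.056·51/2 = 26.928000
base radius r_b = r_p·cos α = 26.928000·cos 19.209° = 25.428776
roll angle φ = 15.116° = 0.26382397 rad
x = r_b·(cos φ + φ·sin φ) = 26.298397
y = r_b·(sin φ − φ·cos φ) = 0.154569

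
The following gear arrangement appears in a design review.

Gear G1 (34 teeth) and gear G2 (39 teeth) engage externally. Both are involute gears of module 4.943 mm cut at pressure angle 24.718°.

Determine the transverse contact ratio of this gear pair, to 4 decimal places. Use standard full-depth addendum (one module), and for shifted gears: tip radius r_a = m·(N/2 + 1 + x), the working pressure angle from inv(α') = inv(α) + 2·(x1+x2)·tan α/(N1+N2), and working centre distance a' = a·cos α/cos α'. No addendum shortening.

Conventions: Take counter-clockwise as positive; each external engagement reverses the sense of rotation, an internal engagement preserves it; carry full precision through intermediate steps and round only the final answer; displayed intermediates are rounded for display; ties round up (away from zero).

1.5086

class = single-mesh tooth geometry [involute pair 34T × 39T, m = 4.943]
base radii: r_b1 = 76.331816, r_b2 = 87.557083
tip radii: r_a1 = 88.974000, r_a2 = 101.331500
no profile shift: α' = α, a' = a
action lengths: √(r_a1²−r_b1²) = 45.714621, √(r_a2²−r_b2²) = 51.008138
base pitch p_b = π·m·cos α = 14.106087
CR = (45.714621 + 51.008138 − 180.419500·sin 24.71800°)/14.106087 = 1.508562
contact ratio ≈ 1.5086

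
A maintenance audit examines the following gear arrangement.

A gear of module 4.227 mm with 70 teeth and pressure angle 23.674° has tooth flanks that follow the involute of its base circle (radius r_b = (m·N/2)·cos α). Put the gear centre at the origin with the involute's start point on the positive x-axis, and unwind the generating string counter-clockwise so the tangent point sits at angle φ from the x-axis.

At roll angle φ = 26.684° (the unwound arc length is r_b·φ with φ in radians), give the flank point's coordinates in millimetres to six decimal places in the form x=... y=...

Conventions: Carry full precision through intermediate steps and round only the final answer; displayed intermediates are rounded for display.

topology: single-mesh involute geometry — m = 4.227, N = 70
pitch radius r_p = m·N/2 = 4.227·70/2 = 147.945000
base radius r_b = r_p·cos α = 147.945000·cos 23.674° = 135.494673
roll angle φ = 26.684° = 0.46572366 rad
x = r_b·(cos φ + φ·sin φ) = 149.401727
y = r_b·(sin φ − φ·cos φ) = 4.464129

x=149.401727 y=4.464129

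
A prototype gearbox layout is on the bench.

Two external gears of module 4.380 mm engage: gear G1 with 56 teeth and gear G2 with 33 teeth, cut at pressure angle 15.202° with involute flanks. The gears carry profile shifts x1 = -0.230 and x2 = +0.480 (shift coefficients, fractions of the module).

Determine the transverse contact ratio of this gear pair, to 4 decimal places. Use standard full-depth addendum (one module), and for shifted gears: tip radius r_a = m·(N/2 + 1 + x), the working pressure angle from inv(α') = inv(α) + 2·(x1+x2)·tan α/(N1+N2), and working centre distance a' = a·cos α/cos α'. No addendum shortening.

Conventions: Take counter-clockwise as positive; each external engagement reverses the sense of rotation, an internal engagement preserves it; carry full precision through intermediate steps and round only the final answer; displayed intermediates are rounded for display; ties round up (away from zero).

single-mesh involute tooth geometry (56T engaging 33T at module 4.380)
base radii: r_b1 = 118.348500, r_b2 = 69.741081
tip radii: r_a1 = 126.012600, r_a2 = 78.752400
inv(α') = inv(15.202°) + 2·(-0.230+0.480)·tan α/(56+33) = 0.00793310  ⇒  α' = 16.30087°
a' = a·cos α / cos α' = 194.9100·cos 15.202°/cos 16.30087° = 195.967266
action lengths: √(r_a1²−r_b1²) = 43.275950, √(r_a2²−r_b2²) = 36.580352
base pitch p_b = π·m·cos α = 13.278671
CR = (43.275950 + 36.580352 − 195.967266·sin 16.30087°)/13.278671 = 1.871569
contact ratio ≈ 1.8716

1.8716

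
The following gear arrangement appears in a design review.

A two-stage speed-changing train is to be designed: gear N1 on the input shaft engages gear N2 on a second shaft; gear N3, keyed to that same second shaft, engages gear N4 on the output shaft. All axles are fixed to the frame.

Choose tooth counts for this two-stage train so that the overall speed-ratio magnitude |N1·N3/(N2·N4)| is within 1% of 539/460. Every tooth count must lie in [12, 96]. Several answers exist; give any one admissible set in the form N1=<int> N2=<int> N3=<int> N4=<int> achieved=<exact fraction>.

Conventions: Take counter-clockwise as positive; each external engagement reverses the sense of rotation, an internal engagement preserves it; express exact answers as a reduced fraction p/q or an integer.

N1=14 N2=20 N3=77 N4=46 achieved=539/460

topology: fixed-axis compound train — 2 stages, target 539/460
target = 539/460 in lowest terms: an exact hit needs N1·N3 = k·539 and N2·N4 = k·460 for one integer k, every count in [12, 96]; additionally prefer no 1:1 stage (N1 ≠ N2, N3 ≠ N4)
k = 1: no 1:1-free in-range split of k·539 and k·460 into factor pairs; take k = 2
k = 2: N1·N3 = 1078 = 14·77, N2·N4 = 920 = 20·46
achieved = 14·77/(20·46) = 539/460; |achieved − target| = 0 ≤ 539/46000 ✓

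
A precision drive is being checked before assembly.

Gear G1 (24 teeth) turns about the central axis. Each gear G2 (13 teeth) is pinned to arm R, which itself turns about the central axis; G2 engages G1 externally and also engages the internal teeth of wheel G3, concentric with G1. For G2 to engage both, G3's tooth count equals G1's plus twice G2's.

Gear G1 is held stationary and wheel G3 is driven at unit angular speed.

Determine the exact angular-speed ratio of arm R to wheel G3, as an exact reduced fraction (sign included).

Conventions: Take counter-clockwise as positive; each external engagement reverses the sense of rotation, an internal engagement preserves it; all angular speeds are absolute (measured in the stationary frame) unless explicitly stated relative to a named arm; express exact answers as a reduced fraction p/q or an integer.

class = planetary set [G3 = 24+2·13 = 50; Willis about the carrier]
ring teeth: 24 + 2·13 = 50
24(ω_sun−ω_arm) = −50(ω_ring−ω_arm),  ω_sun = 0, ω_ring = 1
24(0−ω_arm) = −50(1−ω_arm)  ⇒  74·ω_arm = 50  ⇒  ω_arm = 25/37
ω_out/ω_in = 25/37

25/37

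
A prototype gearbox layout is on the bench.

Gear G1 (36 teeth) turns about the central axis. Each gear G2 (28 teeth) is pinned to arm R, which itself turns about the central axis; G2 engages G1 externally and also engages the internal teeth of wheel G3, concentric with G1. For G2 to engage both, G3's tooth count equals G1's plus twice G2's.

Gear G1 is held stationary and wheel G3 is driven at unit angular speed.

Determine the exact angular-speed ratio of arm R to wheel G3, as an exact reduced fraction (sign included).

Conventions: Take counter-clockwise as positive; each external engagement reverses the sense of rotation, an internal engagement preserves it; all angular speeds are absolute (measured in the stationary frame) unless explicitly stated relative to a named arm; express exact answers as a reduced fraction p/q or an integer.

23/32

planetary set (36T centre, 28T on arm, 92T internal) — Willis relation
ring teeth: 36 + 2·28 = 92
36(ω_sun−ω_arm) = −92(ω_ring−ω_arm),  ω_sun = 0, ω_ring = 1
36(0−ω_arm) = −92(1−ω_arm)  ⇒  128·ω_arm = 92  ⇒  ω_arm = 23/32
ω_out/ω_in = 23/32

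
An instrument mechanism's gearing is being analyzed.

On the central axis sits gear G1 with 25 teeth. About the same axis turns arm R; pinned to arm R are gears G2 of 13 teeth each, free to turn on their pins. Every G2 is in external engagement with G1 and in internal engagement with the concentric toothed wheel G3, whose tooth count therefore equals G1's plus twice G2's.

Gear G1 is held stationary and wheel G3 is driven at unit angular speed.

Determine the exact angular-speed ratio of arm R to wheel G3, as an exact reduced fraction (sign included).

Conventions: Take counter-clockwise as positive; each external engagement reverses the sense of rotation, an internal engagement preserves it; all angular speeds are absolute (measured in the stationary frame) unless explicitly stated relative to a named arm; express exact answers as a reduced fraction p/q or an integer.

topology: planetary set — G1 25T / G2 13T / G3 51T, arm = carrier (Willis)
ring teeth: 25 + 2·13 = 51
25(ω_sun−ω_arm) = −51(ω_ring−ω_arm),  ω_sun = 0, ω_ring = 1
25(0−ω_arm) = −51(1−ω_arm)  ⇒  76·ω_arm = 51  ⇒  ω_arm = 51/76
ω_out/ω_in = 51/76

51/76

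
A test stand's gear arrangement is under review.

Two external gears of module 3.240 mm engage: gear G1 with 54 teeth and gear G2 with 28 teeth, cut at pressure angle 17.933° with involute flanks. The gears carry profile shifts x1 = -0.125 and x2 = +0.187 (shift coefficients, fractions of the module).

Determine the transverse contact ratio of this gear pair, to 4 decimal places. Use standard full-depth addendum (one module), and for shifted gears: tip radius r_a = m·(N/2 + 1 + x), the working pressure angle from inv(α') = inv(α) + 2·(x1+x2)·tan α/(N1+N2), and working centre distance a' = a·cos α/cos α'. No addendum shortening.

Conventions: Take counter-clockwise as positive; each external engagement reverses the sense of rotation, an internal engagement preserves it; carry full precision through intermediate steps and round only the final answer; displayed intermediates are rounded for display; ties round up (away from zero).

1.7717

single-mesh involute tooth geometry (54T engaging 28T at module 3.240)
base radii: r_b1 = 83.229979, r_b2 = 43.156285
tip radii: r_a1 = 90.315000, r_a2 = 49.205880
inv(α') = inv(17.933°) + 2·(-0.125+0.187)·tan α/(54+28) = 0.01112686  ⇒  α' = 18.19656°
a' = a·cos α / cos α' = 132.8400·cos 17.933°/cos 18.19656° = 133.039459
action lengths: √(r_a1²−r_b1²) = 35.065224, √(r_a2²−r_b2²) = 23.637971
base pitch p_b = π·m·cos α = 9.684248
CR = (35.065224 + 23.637971 − 133.039459·sin 18.19656°)/9.684248 = 1.771735
contact ratio ≈ 1.7717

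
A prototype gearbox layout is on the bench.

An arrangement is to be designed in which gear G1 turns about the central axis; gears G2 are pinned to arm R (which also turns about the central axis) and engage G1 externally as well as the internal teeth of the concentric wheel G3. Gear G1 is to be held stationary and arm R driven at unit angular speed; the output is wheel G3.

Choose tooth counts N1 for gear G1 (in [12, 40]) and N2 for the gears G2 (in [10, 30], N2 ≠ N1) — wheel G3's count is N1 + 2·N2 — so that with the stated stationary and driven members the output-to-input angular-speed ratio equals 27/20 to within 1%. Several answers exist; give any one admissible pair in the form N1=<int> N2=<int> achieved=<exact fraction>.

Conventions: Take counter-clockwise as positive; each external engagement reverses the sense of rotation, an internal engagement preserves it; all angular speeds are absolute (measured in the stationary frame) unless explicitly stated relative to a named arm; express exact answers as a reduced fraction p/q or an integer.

topology: planetary set — design target 27/20, arm = carrier (Willis)
Willis with ω_sun = 0: ω_ring/ω_arm = (N1+N3)/N3; set equal to 27/20  ⇒  N3/N1 = 1/(27/20 − 1) = 20/7
N3 = N1 + 2·N2  ⇒  N2/N1 = (N3/N1 − 1)/2 = (20/7 − 1)/2 = 13/14
smallest multiple with N1 ≥ 12 and N2 ≥ 10: k = 1  ⇒  N1 = 1·14 = 14, N2 = 1·13 = 13 (N1 ≤ 40, N2 ≤ 30, N2 ≠ N1 ✓), N3 = 14 + 2·13 = 40
check: (N1+N3)/N3 with N1 = 14, N3 = 40 gives 27/20; |achieved − target| = 0 ≤ 27/2000 ✓

N1=14 N2=13 achieved=27/20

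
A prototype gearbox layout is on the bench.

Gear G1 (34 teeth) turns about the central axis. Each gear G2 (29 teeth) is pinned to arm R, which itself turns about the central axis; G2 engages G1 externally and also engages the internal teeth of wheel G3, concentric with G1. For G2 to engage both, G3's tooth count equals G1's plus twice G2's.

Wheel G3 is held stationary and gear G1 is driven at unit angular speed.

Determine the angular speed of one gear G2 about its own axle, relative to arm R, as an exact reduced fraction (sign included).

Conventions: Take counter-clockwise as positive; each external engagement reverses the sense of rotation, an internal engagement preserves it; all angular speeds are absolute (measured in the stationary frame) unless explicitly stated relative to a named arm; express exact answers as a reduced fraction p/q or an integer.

topology: planetary set — G1 34T / G2 29T / G3 92T, arm = carrier (Willis)
ring teeth: 34 + 2·29 = 92
34(ω_sun−ω_arm) = −92(ω_ring−ω_arm),  ω_ring = 0, ω_sun = 1
34(1−ω_arm) = −92(0−ω_arm)  ⇒  126·ω_arm = 34  ⇒  ω_arm = 17/63
sun–planet mesh: 34·(1−17/63) = −29·(ω_p−ω_arm)  ⇒  ω_p−ω_arm = -1564/1827
exact speed ratio = -1564/1827

-1564/1827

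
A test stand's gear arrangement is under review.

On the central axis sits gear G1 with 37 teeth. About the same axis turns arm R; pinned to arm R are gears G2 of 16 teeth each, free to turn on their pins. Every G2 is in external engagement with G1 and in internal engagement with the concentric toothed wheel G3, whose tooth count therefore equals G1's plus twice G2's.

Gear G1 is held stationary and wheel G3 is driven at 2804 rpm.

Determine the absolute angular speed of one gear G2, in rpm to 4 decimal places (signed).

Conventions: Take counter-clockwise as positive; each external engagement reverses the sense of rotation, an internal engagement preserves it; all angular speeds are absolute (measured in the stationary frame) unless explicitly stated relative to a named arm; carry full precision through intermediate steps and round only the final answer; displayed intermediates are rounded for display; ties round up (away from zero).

+6046.1250 rpm

class = planetary set [G3 = 37+2·16 = 69; Willis about the carrier]
normalise by the input: solve with ω_ring = 1, then scale by 2804 rpm
ring teeth: 37 + 2·16 = 69
37(ω_sun−ω_arm) = −69(ω_ring−ω_arm),  ω_sun = 0, ω_ring = 1
37(0−ω_arm) = −69(1−ω_arm)  ⇒  106·ω_arm = 69  ⇒  ω_arm = 69/106
sun–planet mesh: 37·(0−69/106) = −16·(ω_p−ω_arm)  ⇒  ω_p−ω_arm = 2553/1696
ω_p = 69/106 + 2553/1696 = 69/32
scale: ω_p = 69/32 × 2804 rpm = +6046.1250 rpm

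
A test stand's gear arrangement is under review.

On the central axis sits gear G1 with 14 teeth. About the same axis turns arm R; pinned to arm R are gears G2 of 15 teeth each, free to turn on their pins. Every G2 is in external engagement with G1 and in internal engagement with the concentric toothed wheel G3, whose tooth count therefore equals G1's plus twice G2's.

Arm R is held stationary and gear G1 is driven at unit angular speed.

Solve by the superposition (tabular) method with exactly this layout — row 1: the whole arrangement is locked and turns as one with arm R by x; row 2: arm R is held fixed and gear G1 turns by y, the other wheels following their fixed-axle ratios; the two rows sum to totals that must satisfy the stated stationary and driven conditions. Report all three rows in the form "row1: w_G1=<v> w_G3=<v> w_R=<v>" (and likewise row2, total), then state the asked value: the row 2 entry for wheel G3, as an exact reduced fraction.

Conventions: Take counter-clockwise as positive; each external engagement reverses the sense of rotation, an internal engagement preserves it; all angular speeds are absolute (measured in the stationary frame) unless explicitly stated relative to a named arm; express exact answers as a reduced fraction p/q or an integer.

planetary set (14T centre, 15T on arm, 44T internal) — Willis relation
row 1 (train locked, turned with arm): all members turn x
row 2: sun turns y, ring = −(14/44)·y, arm 0
boundary: total ω_arm = x = 0 and total ω_sun = x + y = 1  ⇒  y = 1, x = 0
row 2 ring = −(14/44)·1 = -7/22
totals (row 1 + row 2): sun 0 + 1 = 1, ring 0 + (-7/22) = -7/22, arm 0 + 0 = 0
asked cell (row2, ring) = -7/22

row1: w_G1=0 w_G3=0 w_R=0
row2: w_G1=1 w_G3=-7/22 w_R=0
total: w_G1=1 w_G3=-7/22 w_R=0
asked value: -7/22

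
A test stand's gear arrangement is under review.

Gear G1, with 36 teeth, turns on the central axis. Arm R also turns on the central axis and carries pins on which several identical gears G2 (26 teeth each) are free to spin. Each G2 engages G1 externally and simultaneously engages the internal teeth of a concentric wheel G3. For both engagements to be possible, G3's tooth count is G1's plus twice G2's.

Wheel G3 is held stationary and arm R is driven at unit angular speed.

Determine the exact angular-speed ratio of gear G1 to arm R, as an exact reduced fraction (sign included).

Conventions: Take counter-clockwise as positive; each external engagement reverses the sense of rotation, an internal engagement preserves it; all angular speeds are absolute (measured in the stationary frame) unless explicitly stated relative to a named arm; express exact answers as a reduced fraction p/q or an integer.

topology: planetary set — G1 36T / G2 26T / G3 88T, arm = carrier (Willis)
ring teeth: 36 + 2·26 = 88
36(ω_sun−ω_arm) = −88(ω_ring−ω_arm),  ω_ring = 0, ω_arm = 1
ω_sun = 1 − (88/36)(0−1) = 31/9
ω_out/ω_in = 31/9

31/9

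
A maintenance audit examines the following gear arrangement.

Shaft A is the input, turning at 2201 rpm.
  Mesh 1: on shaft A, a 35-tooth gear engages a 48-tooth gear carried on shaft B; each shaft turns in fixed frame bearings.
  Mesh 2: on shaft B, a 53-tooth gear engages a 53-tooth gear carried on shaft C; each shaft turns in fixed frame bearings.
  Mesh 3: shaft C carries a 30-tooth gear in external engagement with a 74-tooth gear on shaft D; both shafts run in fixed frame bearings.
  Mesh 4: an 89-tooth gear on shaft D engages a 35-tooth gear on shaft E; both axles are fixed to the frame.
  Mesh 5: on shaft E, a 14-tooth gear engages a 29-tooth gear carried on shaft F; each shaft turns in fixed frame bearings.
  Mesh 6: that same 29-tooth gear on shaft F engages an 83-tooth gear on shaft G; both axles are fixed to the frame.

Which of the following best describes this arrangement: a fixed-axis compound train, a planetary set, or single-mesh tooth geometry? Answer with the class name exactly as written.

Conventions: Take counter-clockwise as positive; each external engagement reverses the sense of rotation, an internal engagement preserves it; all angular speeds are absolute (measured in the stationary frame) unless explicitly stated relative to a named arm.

topology: fixed-axis compound train — 6 meshes, A→G
classification: fixed-axis compound train

fixed-axis compound train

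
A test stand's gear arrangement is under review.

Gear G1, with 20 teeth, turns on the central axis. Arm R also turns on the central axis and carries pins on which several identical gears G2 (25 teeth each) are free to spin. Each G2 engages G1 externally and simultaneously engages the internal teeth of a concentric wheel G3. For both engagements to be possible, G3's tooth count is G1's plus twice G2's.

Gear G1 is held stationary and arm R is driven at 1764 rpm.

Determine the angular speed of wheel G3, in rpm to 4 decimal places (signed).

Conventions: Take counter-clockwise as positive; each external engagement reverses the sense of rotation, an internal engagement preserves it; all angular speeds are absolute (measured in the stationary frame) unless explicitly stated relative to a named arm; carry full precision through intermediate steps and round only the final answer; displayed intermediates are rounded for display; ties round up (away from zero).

planetary set (20T centre, 25T on arm, 70T internal) — Willis relation
normalise by the input: solve with ω_arm = 1, then scale by 1764 rpm
ring teeth: 20 + 2·25 = 70
20(ω_sun−ω_arm) = −70(ω_ring−ω_arm),  ω_sun = 0, ω_arm = 1
ω_ring = 1 − (20/70)(0−1) = 9/7
scale: ω_ring = 9/7 × 1764 rpm = +2268.0000 rpm

+2268.0000 rpm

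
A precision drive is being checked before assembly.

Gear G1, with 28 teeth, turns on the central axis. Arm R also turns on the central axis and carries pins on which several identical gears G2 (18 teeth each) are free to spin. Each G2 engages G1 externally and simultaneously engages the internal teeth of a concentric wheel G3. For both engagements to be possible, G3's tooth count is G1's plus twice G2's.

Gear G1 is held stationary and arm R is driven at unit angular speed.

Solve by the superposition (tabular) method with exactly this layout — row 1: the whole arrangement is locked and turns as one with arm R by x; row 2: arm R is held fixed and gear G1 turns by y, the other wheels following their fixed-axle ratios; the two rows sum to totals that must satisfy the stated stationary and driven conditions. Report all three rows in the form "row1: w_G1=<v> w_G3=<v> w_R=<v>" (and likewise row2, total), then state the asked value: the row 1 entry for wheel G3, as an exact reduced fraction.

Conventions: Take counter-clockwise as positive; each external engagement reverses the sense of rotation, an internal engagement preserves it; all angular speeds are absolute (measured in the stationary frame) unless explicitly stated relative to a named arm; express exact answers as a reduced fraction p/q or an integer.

row1: w_G1=1 w_G3=1 w_R=1
row2: w_G1=-1 w_G3=7/16 w_R=0
total: w_G1=0 w_G3=23/16 w_R=1
asked value: 1

topology: planetary set — G1 28T / G2 18T / G3 64T, arm = carrier (Willis)
row 1 (train locked, turned with arm): all members turn x
row 2: sun turns y, ring = −(28/64)·y, arm 0
boundary: total ω_sun = x + y = 0 and total ω_arm = x = 1  ⇒  y = -1, x = 1
row 2 ring = −(28/64)·(-1) = 7/16
totals (row 1 + row 2): sun 1 + (-1) = 0, ring 1 + 7/16 = 23/16, arm 1 + 0 = 1
asked cell (row1, ring) = 1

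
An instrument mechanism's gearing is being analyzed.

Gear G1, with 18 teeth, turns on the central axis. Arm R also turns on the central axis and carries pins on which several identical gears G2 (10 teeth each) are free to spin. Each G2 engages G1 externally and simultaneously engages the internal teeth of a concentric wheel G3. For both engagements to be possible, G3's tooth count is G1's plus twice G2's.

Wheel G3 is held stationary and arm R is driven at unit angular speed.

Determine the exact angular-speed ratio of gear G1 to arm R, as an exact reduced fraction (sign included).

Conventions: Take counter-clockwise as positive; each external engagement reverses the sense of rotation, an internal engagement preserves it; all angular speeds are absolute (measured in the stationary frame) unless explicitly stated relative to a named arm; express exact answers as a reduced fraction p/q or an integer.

topology: planetary set — G1 18T / G2 10T / G3 38T, arm = carrier (Willis)
ring teeth: 18 + 2·10 = 38
18(ω_sun−ω_arm) = −38(ω_ring−ω_arm),  ω_ring = 0, ω_arm = 1
ω_sun = 1 − (38/18)(0−1) = 28/9
ω_out/ω_in = 28/9

28/9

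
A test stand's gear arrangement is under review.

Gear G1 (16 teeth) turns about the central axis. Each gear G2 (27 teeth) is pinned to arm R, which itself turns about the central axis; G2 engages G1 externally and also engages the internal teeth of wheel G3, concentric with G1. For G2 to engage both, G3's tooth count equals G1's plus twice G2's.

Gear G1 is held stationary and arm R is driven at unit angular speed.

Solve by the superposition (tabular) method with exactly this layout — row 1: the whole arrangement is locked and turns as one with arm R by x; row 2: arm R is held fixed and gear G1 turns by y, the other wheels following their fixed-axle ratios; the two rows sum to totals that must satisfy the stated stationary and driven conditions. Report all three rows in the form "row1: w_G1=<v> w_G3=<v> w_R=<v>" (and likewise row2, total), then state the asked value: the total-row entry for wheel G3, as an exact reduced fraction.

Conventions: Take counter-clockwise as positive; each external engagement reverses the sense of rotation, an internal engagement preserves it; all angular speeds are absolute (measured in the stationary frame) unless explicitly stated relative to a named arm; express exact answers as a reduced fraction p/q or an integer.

recognized (axles ride arm R): planetary set, 16/27/70 teeth
row 1: whole set turns with the arm by x
row 2 — arm fixed, fixed-axis ratios: sun y, ring −(16/70)·y, arm 0
boundary: total ω_sun = x + y = 0 and total ω_arm = x = 1  ⇒  y = -1, x = 1
row 2 ring = −(16/70)·(-1) = 8/35
totals (row 1 + row 2): sun 1 + (-1) = 0, ring 1 + 8/35 = 43/35, arm 1 + 0 = 1
asked cell (total, ring) = 43/35

row1: w_G1=1 w_G3=1 w_R=1
row2: w_G1=-1 w_G3=8/35 w_R=0
total: w_G1=0 w_G3=43/35 w_R=1
asked value: 43/35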